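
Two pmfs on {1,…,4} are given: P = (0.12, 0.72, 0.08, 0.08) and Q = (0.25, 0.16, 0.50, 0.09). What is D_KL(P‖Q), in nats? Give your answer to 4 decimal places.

D(P‖Q) = Σ p·ln(p/q).
  0.12·ln(0.12/0.25) = -0.08808
  0.72·ln(0.72/0.16) = 1.08294
  0.08·ln(0.08/0.50) = -0.14661
  0.08·ln(0.08/0.09) = -0.00942
D(P‖Q) = 0.8388 nats.

0.8388 nats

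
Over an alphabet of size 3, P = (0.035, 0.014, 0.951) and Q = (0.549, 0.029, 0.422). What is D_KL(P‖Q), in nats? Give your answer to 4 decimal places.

0.6662 nats

D(P‖Q) = Σ p·ln(p/q).
  0.035·ln(0.035/0.549) = -0.09635
  0.014·ln(0.014/0.029) = -0.01020
  0.951·ln(0.951/0.422) = 0.77270
D(P‖Q) = 0.6662 nats.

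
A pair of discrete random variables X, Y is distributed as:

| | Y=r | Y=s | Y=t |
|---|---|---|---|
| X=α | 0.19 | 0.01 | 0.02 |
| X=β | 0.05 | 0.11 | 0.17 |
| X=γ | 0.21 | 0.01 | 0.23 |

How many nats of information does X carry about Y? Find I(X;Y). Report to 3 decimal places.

Marginals: p(X) = (0.2200, 0.3300, 0.4500), p(Y) = (0.4500, 0.1300, 0.4200).
I(X;Y) = H(X) + H(Y) − H(X,Y).
H(X) = 1.0583, H(Y) = 0.9889, H(X,Y) = 1.8455.
I(X;Y) = 1.0583 + 0.9889 − 1.8455 = 0.202 nats.

0.202 nats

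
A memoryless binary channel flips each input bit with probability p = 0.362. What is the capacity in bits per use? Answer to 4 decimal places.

Binary symmetric channel: C = 1 − h₂(ε) where h₂ is the binary entropy function.
h₂(0.362) = −0.362·log₂0.362 − 0.638·log₂0.638 = 0.9443.
C = 1 − 0.9443 = 0.0557 bits per channel use.

0.0557 bits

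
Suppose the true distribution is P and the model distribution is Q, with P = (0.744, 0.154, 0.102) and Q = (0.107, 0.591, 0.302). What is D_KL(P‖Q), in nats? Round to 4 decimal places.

1.1249 nats

D(P‖Q) = Σ p·ln(p/q).
  0.744·ln(0.744/0.107) = 1.44277
  0.154·ln(0.154/0.591) = -0.20711
  0.102·ln(0.102/0.302) = -0.11072
D(P‖Q) = 1.1249 nats.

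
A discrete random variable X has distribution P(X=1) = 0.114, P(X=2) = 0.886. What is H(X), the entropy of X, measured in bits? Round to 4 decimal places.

H(X) = −Σ p·log₂ p.
  −(0.114)·log₂(0.114) = 0.35715
  −(0.886)·log₂(0.886) = 0.15471
Sum: 0.35715 + 0.15471 = 0.5119 bits.

0.5119 bits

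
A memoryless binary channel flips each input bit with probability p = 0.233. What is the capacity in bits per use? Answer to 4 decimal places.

0.2168 bits

Binary symmetric channel: C = 1 − h₂(ε) where h₂ is the binary entropy function.
h₂(0.233) = −0.233·log₂0.233 − 0.767·log₂0.767 = 0.7832.
C = 1 − 0.7832 = 0.2168 bits per channel use.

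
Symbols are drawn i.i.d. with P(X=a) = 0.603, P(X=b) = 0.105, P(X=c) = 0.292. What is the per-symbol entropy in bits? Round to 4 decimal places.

1.3000 bits

H(X) = −Σ p·log₂ p.
  −(0.603)·log₂(0.603) = 0.44005
  −(0.105)·log₂(0.105) = 0.34141
  −(0.292)·log₂(0.292) = 0.51858
Sum: 0.44005 + 0.34141 + 0.51858 = 1.3000 bits.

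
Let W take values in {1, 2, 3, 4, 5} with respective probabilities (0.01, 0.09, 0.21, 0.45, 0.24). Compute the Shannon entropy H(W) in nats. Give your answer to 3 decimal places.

1.292 nats

H(W) = −Σ p·ln p.
  −(0.01)·ln(0.01) = 0.0461
  −(0.09)·ln(0.09) = 0.2167
  −(0.21)·ln(0.21) = 0.3277
  −(0.45)·ln(0.45) = 0.3593
  −(0.24)·ln(0.24) = 0.3425
Sum: 0.0461 + 0.2167 + 0.3277 + 0.3593 + 0.3425 = 1.292 nats.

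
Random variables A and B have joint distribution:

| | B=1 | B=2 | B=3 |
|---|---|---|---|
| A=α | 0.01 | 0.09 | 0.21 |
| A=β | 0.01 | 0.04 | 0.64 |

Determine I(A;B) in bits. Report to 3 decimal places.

0.072 bits

Marginals: p(A) = (0.3100, 0.6900), p(B) = (0.0200, 0.1300, 0.8500).
I(A;B) = H(A) + H(B) − H(A,B).
H(A) = 0.8932, H(B) = 0.6948, H(A,B) = 1.5162.
I(A;B) = 0.8932 + 0.6948 − 1.5162 = 0.072 bits.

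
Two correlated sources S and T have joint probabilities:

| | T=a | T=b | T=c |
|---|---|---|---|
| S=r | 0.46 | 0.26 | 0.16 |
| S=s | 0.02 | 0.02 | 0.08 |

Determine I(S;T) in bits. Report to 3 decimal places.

Marginals: p(S) = (0.8800, 0.1200), p(T) = (0.4800, 0.2800, 0.2400).
I(S;T) = Σ p(x,y)·log₂[p(x,y)/(p(x)p(y))].
  (r,a): 0.46·log₂(1.0890) = 0.0566
  (r,b): 0.26·log₂(1.0552) = 0.0202
  (r,c): 0.16·log₂(0.7576) = -0.0641
  (s,a): 0.02·log₂(0.3472) = -0.0305
  (s,b): 0.02·log₂(0.5952) = -0.0150
  (s,c): 0.08·log₂(2.7778) = 0.1179
Sum = 0.085 bits.

0.085 bits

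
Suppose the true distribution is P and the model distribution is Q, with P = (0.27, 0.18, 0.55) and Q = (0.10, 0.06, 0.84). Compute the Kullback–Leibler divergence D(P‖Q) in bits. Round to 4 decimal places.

0.3362 bits

D(P‖Q) = Σ p·log₂(p/q).
  0.27·log₂(0.27/0.10) = 0.38690
  0.18·log₂(0.18/0.06) = 0.28529
  0.55·log₂(0.55/0.84) = -0.33603
D(P‖Q) = 0.3362 bits.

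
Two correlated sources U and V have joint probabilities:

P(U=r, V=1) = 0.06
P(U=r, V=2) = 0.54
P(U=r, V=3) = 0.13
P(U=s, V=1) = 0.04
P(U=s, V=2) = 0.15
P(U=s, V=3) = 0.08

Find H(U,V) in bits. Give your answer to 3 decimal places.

H(U,V) = −Σ p(x,y)·log₂ p(x,y) over all 6 cells.
  cell (r,1): −0.06·log₂0.06 = 0.2435
  cell (r,2): −0.54·log₂0.54 = 0.4800
  cell (r,3): −0.13·log₂0.13 = 0.3826
  cell (s,1): −0.04·log₂0.04 = 0.1858
  cell (s,2): −0.15·log₂0.15 = 0.4105
  cell (s,3): −0.08·log₂0.08 = 0.2915
Sum = 1.994 bits.

1.994 bits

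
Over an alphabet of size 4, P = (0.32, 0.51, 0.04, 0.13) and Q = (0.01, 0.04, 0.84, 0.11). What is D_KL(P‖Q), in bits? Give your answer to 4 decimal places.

D(P‖Q) = Σ p·log₂(p/q).
  0.32·log₂(0.32/0.01) = 1.60000
  0.51·log₂(0.51/0.04) = 1.87294
  0.04·log₂(0.04/0.84) = -0.17569
  0.13·log₂(0.13/0.11) = 0.03133
D(P‖Q) = 3.3286 bits.

3.3286 bits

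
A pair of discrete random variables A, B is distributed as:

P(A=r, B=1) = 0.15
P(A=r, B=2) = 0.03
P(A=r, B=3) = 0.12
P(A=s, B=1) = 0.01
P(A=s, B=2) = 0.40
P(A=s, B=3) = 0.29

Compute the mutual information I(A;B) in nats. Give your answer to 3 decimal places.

0.217 nats

Marginals: p(A) = (0.3000, 0.7000), p(B) = (0.1600, 0.4300, 0.4100).
I(A;B) = H(A) + H(B) − H(A,B).
H(A) = 0.6109, H(B) = 1.0217, H(A,B) = 1.4157.
I(A;B) = 0.6109 + 1.0217 − 1.4157 = 0.217 nats.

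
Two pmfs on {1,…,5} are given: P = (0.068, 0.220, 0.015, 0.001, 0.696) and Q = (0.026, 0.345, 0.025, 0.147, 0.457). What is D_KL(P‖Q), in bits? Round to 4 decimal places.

0.3557 bits

D(P‖Q) = Σ p·log₂(p/q).
  0.068·log₂(0.068/0.026) = 0.09432
  0.220·log₂(0.220/0.345) = -0.14280
  0.015·log₂(0.015/0.025) = -0.01105
  0.001·log₂(0.001/0.147) = -0.00720
  0.696·log₂(0.696/0.457) = 0.42240
D(P‖Q) = 0.3557 bits.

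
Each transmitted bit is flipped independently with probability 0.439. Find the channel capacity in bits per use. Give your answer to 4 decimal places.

0.0108 bits

Binary symmetric channel: C = 1 − h₂(ε) where h₂ is the binary entropy function.
h₂(0.439) = −0.439·log₂0.439 − 0.561·log₂0.561 = 0.9892.
C = 1 − 0.9892 = 0.0108 bits per channel use.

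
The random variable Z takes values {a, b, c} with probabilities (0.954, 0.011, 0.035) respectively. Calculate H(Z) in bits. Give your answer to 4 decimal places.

H(Z) = −Σ p·log₂ p.
  −(0.954)·log₂(0.954) = 0.06481
  −(0.011)·log₂(0.011) = 0.07157
  −(0.035)·log₂(0.035) = 0.16928
Sum: 0.06481 + 0.07157 + 0.16928 = 0.3057 bits.

0.3057 bits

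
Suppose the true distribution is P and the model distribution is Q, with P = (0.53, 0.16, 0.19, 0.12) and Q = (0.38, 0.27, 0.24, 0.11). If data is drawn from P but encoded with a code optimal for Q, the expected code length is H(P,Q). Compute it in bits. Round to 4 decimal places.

H(P,Q) = −Σ p·log₂ q.
  −0.53·log₂(0.38) = 0.73984
  −0.16·log₂(0.27) = 0.30223
  −0.19·log₂(0.24) = 0.39119
  −0.12·log₂(0.11) = 0.38213
H(P,Q) = 1.8154 bits.

1.8154 bits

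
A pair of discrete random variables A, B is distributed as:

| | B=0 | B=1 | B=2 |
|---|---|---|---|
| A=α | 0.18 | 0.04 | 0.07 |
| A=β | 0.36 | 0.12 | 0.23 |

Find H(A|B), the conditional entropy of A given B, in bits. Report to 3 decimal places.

Marginals: p(A) = (0.2900, 0.7100), p(B) = (0.5400, 0.1600, 0.3000).
H(A|B) = Σ p(B) · H(A|B=·).
  B=0: p=0.5400, H(A|B=0) = 0.9183
  B=1: p=0.1600, H(A|B=1) = 0.8113
  B=2: p=0.3000, H(A|B=2) = 0.7838
Weighted sum = 0.861 bits.

0.861 bits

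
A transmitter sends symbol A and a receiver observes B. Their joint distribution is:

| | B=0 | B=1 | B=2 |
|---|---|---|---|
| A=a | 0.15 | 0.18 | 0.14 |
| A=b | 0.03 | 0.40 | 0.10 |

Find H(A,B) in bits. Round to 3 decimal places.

2.266 bits

H(A,B) = −Σ p(x,y)·log₂ p(x,y) over all 6 cells.
  cell (a,0): −0.15·log₂0.15 = 0.4105
  cell (a,1): −0.18·log₂0.18 = 0.4453
  cell (a,2): −0.14·log₂0.14 = 0.3971
  cell (b,0): −0.03·log₂0.03 = 0.1518
  cell (b,1): −0.40·log₂0.40 = 0.5288
  cell (b,2): −0.10·log₂0.10 = 0.3322
Sum = 2.266 bits.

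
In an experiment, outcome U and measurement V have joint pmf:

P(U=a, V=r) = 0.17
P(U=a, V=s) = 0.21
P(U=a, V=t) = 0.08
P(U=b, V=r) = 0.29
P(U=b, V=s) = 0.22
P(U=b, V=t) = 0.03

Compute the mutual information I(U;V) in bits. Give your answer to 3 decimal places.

0.035 bits

Marginals: p(U) = (0.4600, 0.5400), p(V) = (0.4600, 0.4300, 0.1100).
I(U;V) = H(U) + H(V) − H(U,V).
H(U) = 0.9954, H(V) = 1.3892, H(U,V) = 2.3492.
I(U;V) = 0.9954 + 1.3892 − 2.3492 = 0.035 bits.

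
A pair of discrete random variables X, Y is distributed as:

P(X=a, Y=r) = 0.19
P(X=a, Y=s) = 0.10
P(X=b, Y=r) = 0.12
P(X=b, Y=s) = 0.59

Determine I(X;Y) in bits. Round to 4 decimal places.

0.1583 bits

Marginals: p(X) = (0.2900, 0.7100), p(Y) = (0.3100, 0.6900).
I(X;Y) = Σ p(x,y)·log₂[p(x,y)/(p(x)p(y))].
  (a,r): 0.19·log₂(2.1135) = 0.20513
  (a,s): 0.10·log₂(0.4998) = -0.10007
  (b,r): 0.12·log₂(0.5452) = -0.10501
  (b,s): 0.59·log₂(1.2043) = 0.15825
Sum = 0.1583 bits.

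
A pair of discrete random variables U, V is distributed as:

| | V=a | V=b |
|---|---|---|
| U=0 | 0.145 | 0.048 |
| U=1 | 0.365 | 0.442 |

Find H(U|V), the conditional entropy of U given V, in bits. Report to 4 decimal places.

0.6659 bits

Chain rule: H(U|V) = H(U,V) − H(V).
Marginals: p(U) = (0.1930, 0.8070), p(V) = (0.5100, 0.4900).
H(U,V) = 1.6656 bits; H(V) = 0.9997 bits.
H(U|V) = 1.6656 − 0.9997 = 0.6659 bits.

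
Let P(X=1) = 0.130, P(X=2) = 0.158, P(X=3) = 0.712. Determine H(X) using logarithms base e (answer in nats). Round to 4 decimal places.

H(X) = −Σ p·ln p.
  −(0.130)·ln(0.130) = 0.26523
  −(0.158)·ln(0.158) = 0.29154
  −(0.712)·ln(0.712) = 0.24185
Sum: 0.26523 + 0.29154 + 0.24185 = 0.7986 nats.

0.7986 nats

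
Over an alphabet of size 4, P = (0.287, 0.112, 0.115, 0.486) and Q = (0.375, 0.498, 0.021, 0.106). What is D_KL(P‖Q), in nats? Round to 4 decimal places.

D(P‖Q) = Σ p·ln(p/q).
  0.287·ln(0.287/0.375) = -0.07676
  0.112·ln(0.112/0.498) = -0.16712
  0.115·ln(0.115/0.021) = 0.19555
  0.486·ln(0.486/0.106) = 0.74007
D(P‖Q) = 0.6917 nats.

0.6917 nats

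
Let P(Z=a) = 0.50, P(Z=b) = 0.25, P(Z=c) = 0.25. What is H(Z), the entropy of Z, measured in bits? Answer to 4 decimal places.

H(Z) = −Σ p·log₂ p.
  −(0.50)·log₂(0.50) = 0.50000
  −(0.25)·log₂(0.25) = 0.50000
  −(0.25)·log₂(0.25) = 0.50000
Sum: 0.50000 + 0.50000 + 0.50000 = 1.5000 bits.

1.5000 bits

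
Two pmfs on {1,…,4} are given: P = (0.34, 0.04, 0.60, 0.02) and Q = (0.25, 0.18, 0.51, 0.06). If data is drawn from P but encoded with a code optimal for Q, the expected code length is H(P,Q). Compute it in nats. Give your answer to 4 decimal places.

1.0002 nats

H(P,Q) = −Σ p·ln q.
  −0.34·ln(0.25) = 0.47134
  −0.04·ln(0.18) = 0.06859
  −0.60·ln(0.51) = 0.40401
  −0.02·ln(0.06) = 0.05627
H(P,Q) = 1.0002 nats.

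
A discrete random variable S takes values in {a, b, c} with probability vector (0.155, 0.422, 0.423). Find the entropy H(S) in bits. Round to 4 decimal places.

1.4672 bits

H(S) = −Σ p·log₂ p.
  −(0.155)·log₂(0.155) = 0.41690
  −(0.422)·log₂(0.422) = 0.52526
  −(0.423)·log₂(0.423) = 0.52506
Sum: 0.41690 + 0.52526 + 0.52506 = 1.4672 bits.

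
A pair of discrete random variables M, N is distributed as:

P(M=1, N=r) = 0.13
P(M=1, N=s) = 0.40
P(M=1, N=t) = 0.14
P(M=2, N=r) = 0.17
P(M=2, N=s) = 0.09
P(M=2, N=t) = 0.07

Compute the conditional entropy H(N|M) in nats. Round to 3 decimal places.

Marginals: p(M) = (0.6700, 0.3300), p(N) = (0.3000, 0.4900, 0.2100).
H(N|M) = Σ p(M) · H(N|M=·).
  M=1: p=0.6700, H(N|M=1) = 0.9533
  M=2: p=0.3300, H(N|M=2) = 1.0250
Weighted sum = 0.977 nats.

0.977 nats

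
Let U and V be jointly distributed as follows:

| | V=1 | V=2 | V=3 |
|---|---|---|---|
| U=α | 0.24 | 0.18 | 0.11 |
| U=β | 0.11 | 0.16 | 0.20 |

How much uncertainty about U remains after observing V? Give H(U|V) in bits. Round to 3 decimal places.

0.944 bits

Chain rule: H(U|V) = H(U,V) − H(V).
Marginals: p(U) = (0.5300, 0.4700), p(V) = (0.3500, 0.3400, 0.3100).
H(U,V) = 2.5274 bits; H(V) = 1.5831 bits.
H(U|V) = 2.5274 − 1.5831 = 0.944 bits.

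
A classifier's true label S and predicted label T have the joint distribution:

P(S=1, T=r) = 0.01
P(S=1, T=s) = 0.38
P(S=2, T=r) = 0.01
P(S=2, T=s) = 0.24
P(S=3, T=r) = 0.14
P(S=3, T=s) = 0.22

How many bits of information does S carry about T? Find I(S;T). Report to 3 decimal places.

0.160 bits

Marginals: p(S) = (0.3900, 0.2500, 0.3600), p(T) = (0.1600, 0.8400).
I(S;T) = Σ p(x,y)·log₂[p(x,y)/(p(x)p(y))].
  (1,r): 0.01·log₂(0.1603) = -0.0264
  (1,s): 0.38·log₂(1.1600) = 0.0813
  (2,r): 0.01·log₂(0.2500) = -0.0200
  (2,s): 0.24·log₂(1.1429) = 0.0462
  (3,r): 0.14·log₂(2.4306) = 0.1794
  (3,s): 0.22·log₂(0.7275) = -0.1010
Sum = 0.160 bits.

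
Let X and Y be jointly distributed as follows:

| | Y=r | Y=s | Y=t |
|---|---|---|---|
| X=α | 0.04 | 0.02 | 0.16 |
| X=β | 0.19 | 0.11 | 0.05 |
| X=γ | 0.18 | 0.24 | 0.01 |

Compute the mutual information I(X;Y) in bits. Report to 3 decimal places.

0.324 bits

Marginals: p(X) = (0.2200, 0.3500, 0.4300), p(Y) = (0.4100, 0.3700, 0.2200).
I(X;Y) = H(X) + H(Y) − H(X,Y).
H(X) = 1.5342, H(Y) = 1.5387, H(X,Y) = 2.7491.
I(X;Y) = 1.5342 + 1.5387 − 2.7491 = 0.324 bits.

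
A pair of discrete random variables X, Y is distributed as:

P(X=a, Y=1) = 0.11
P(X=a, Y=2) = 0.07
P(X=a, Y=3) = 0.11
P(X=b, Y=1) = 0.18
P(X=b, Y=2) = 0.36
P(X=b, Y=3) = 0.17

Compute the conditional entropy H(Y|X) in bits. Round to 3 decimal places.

1.511 bits

Chain rule: H(Y|X) = H(X,Y) − H(X).
Marginals: p(X) = (0.2900, 0.7100), p(Y) = (0.2900, 0.4300, 0.2800).
H(X,Y) = 2.3796 bits; H(X) = 0.8687 bits.
H(Y|X) = 2.3796 − 0.8687 = 1.511 bits.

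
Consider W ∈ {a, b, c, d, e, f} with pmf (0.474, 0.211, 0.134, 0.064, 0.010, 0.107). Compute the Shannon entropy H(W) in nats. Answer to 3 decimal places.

1.413 nats

H(W) = −Σ p·ln p.
  −(0.474)·ln(0.474) = 0.3539
  −(0.211)·ln(0.211) = 0.3283
  −(0.134)·ln(0.134) = 0.2693
  −(0.064)·ln(0.064) = 0.1759
  −(0.010)·ln(0.010) = 0.0461
  −(0.107)·ln(0.107) = 0.2391
Sum: 0.3539 + 0.3283 + 0.2693 + 0.1759 + 0.0461 + 0.2391 = 1.413 nats.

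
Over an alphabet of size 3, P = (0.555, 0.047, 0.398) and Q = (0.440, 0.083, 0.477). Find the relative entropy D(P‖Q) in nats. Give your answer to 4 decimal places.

D(P‖Q) = Σ p·ln(p/q).
  0.555·ln(0.555/0.440) = 0.12887
  0.047·ln(0.047/0.083) = -0.02673
  0.398·ln(0.398/0.477) = -0.07206
D(P‖Q) = 0.0301 nats.

0.0301 nats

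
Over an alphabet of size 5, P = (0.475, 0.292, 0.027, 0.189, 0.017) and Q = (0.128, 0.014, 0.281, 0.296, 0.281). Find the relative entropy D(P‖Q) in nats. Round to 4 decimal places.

D(P‖Q) = Σ p·ln(p/q).
  0.475·ln(0.475/0.128) = 0.62286
  0.292·ln(0.292/0.014) = 0.88701
  0.027·ln(0.027/0.281) = -0.06325
  0.189·ln(0.189/0.296) = -0.08479
  0.017·ln(0.017/0.281) = -0.04769
D(P‖Q) = 1.3141 nats.

1.3141 nats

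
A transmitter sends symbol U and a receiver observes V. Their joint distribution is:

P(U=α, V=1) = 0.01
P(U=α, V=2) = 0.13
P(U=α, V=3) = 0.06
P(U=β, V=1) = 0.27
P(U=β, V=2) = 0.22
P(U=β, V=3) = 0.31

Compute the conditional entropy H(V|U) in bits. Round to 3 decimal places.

1.485 bits

Marginals: p(U) = (0.2000, 0.8000), p(V) = (0.2800, 0.3500, 0.3700).
H(V|U) = Σ p(U) · H(V|U=·).
  U=α: p=0.2000, H(V|U=α) = 1.1412
  U=β: p=0.8000, H(V|U=β) = 1.5711
Weighted sum = 1.485 bits.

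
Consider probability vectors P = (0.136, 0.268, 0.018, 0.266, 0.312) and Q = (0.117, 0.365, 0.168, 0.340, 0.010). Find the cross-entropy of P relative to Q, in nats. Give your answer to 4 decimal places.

2.3178 nats

H(P,Q) = −Σ p·ln q.
  −0.136·ln(0.117) = 0.29180
  −0.268·ln(0.365) = 0.27011
  −0.018·ln(0.168) = 0.03211
  −0.266·ln(0.340) = 0.28696
  −0.312·ln(0.010) = 1.43681
H(P,Q) = 2.3178 nats.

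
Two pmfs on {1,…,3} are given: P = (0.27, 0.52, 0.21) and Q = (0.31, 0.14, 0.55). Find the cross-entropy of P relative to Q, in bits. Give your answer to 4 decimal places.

H(P,Q) = −Σ p·log₂ q.
  −0.27·log₂(0.31) = 0.45621
  −0.52·log₂(0.14) = 1.47498
  −0.21·log₂(0.55) = 0.18112
H(P,Q) = 2.1123 bits.

2.1123 bits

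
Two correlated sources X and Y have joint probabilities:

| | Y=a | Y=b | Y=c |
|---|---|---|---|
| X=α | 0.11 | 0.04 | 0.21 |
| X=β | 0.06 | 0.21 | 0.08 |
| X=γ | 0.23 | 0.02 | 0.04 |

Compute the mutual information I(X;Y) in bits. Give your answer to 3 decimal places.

Marginals: p(X) = (0.3600, 0.3500, 0.2900), p(Y) = (0.4000, 0.2700, 0.3300).
I(X;Y) = Σ p(x,y)·log₂[p(x,y)/(p(x)p(y))].
  (α,a): 0.11·log₂(0.7639) = -0.0427
  (α,b): 0.04·log₂(0.4115) = -0.0512
  (α,c): 0.21·log₂(1.7677) = 0.1726
  (β,a): 0.06·log₂(0.4286) = -0.0733
  (β,b): 0.21·log₂(2.2222) = 0.2419
  (β,c): 0.08·log₂(0.6926) = -0.0424
  (γ,a): 0.23·log₂(1.9828) = 0.2271
  (γ,b): 0.02·log₂(0.2554) = -0.0394
  (γ,c): 0.04·log₂(0.4180) = -0.0503
Sum = 0.342 bits.

0.342 bits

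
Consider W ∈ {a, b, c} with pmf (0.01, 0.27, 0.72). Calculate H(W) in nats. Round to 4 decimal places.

0.6361 nats

H(W) = −Σ p·ln p.
  −(0.01)·ln(0.01) = 0.04605
  −(0.27)·ln(0.27) = 0.35352
  −(0.72)·ln(0.72) = 0.23652
Sum: 0.04605 + 0.35352 + 0.23652 = 0.6361 nats.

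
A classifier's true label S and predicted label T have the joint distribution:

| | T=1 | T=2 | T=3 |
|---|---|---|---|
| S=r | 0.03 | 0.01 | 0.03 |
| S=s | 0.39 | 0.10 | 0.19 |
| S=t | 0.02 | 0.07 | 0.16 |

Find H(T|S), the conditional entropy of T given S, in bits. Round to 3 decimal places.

1.345 bits

Chain rule: H(T|S) = H(S,T) − H(S).
Marginals: p(S) = (0.0700, 0.6800, 0.2500), p(T) = (0.4400, 0.1800, 0.3800).
H(S,T) = 2.4916 bits; H(S) = 1.1469 bits.
H(T|S) = 2.4916 − 1.1469 = 1.345 bits.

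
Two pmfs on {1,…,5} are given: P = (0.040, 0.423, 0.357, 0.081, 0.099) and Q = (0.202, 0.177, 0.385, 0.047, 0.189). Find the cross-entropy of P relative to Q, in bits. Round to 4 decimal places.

2.2359 bits

H(P,Q) = −Σ p·log₂ q.
  −0.040·log₂(0.202) = 0.09230
  −0.423·log₂(0.177) = 1.05673
  −0.357·log₂(0.385) = 0.49161
  −0.081·log₂(0.047) = 0.35731
  −0.099·log₂(0.189) = 0.23795
H(P,Q) = 2.2359 bits.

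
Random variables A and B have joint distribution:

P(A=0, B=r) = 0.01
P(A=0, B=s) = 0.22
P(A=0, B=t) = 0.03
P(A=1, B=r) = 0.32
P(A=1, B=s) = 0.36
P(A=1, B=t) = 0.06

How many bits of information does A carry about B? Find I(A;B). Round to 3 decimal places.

Marginals: p(A) = (0.2600, 0.7400), p(B) = (0.3300, 0.5800, 0.0900).
I(A;B) = H(A) + H(B) − H(A,B).
H(A) = 0.8267, H(B) = 1.2963, H(A,B) = 1.9990.
I(A;B) = 0.8267 + 1.2963 − 1.9990 = 0.124 bits.

0.124 bits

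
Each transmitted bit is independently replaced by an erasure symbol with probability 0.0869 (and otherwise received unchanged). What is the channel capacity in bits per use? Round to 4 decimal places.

Binary erasure channel: capacity C = 1 − ε.
C = 1 − 0.0869 = 0.9131 bits per channel use.

0.9131 bits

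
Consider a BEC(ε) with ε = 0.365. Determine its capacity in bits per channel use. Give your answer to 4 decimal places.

0.6350 bits

Binary erasure channel: capacity C = 1 − ε.
C = 1 − 0.365 = 0.6350 bits per channel use.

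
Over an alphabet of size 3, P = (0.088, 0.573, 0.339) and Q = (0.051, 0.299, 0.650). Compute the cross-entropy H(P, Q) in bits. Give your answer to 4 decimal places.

1.5865 bits

H(P,Q) = −Σ p·log₂ q.
  −0.088·log₂(0.051) = 0.37782
  −0.573·log₂(0.299) = 0.99804
  −0.339·log₂(0.650) = 0.21068
H(P,Q) = 1.5865 bits.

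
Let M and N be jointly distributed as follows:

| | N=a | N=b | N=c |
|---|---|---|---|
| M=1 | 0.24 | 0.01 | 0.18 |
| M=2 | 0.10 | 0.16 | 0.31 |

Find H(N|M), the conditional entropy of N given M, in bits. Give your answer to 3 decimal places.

1.299 bits

Chain rule: H(N|M) = H(M,N) − H(M).
Marginals: p(M) = (0.4300, 0.5700), p(N) = (0.3400, 0.1700, 0.4900).
H(M,N) = 2.2849 bits; H(M) = 0.9858 bits.
H(N|M) = 2.2849 − 0.9858 = 1.299 bits.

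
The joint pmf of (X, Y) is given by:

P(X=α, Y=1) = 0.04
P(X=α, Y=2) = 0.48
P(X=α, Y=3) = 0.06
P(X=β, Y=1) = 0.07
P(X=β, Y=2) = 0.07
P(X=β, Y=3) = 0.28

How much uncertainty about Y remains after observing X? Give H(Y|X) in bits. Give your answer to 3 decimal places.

1.007 bits

Marginals: p(X) = (0.5800, 0.4200), p(Y) = (0.1100, 0.5500, 0.3400).
H(Y|X) = Σ p(X) · H(Y|X=·).
  X=α: p=0.5800, H(Y|X=α) = 0.8306
  X=β: p=0.4200, H(Y|X=β) = 1.2516
Weighted sum = 1.007 bits.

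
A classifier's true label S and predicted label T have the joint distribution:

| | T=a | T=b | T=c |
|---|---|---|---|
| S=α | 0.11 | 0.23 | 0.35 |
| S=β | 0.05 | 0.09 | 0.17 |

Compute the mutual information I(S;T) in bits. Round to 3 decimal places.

0.001 bits

Marginals: p(S) = (0.6900, 0.3100), p(T) = (0.1600, 0.3200, 0.5200).
I(S;T) = Σ p(x,y)·log₂[p(x,y)/(p(x)p(y))].
  (α,a): 0.11·log₂(0.9964) = -0.0006
  (α,b): 0.23·log₂(1.0417) = 0.0135
  (α,c): 0.35·log₂(0.9755) = -0.0125
  (β,a): 0.05·log₂(1.0081) = 0.0006
  (β,b): 0.09·log₂(0.9073) = -0.0126
  (β,c): 0.17·log₂(1.0546) = 0.0130
Sum = 0.001 bits.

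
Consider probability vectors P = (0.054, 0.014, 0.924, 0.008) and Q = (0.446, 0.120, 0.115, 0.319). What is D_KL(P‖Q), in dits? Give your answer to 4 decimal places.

D(P‖Q) = Σ p·log₁₀(p/q).
  0.054·log₁₀(0.054/0.446) = -0.04951
  0.014·log₁₀(0.014/0.120) = -0.01306
  0.924·log₁₀(0.924/0.115) = 0.83620
  0.008·log₁₀(0.008/0.319) = -0.01281
D(P‖Q) = 0.7608 dits.

0.7608 dits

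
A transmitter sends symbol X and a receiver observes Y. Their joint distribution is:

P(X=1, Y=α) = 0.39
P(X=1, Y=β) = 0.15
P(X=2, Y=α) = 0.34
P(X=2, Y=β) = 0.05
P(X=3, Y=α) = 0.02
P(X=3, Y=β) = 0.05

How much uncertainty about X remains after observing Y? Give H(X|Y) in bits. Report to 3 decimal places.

Marginals: p(X) = (0.5400, 0.3900, 0.0700), p(Y) = (0.7500, 0.2500).
H(X|Y) = Σ p(Y) · H(X|Y=·).
  Y=α: p=0.7500, H(X|Y=α) = 1.1474
  Y=β: p=0.2500, H(X|Y=β) = 1.3710
Weighted sum = 1.203 bits.

1.203 bits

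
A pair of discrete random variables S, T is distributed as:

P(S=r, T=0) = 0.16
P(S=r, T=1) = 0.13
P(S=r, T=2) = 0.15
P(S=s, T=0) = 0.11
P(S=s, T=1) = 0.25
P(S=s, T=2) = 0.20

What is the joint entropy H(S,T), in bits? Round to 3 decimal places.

H(S,T) = −Σ p(x,y)·log₂ p(x,y) over all 6 cells.
  cell (r,0): −0.16·log₂0.16 = 0.4230
  cell (r,1): −0.13·log₂0.13 = 0.3826
  cell (r,2): −0.15·log₂0.15 = 0.4105
  cell (s,0): −0.11·log₂0.11 = 0.3503
  cell (s,1): −0.25·log₂0.25 = 0.5000
  cell (s,2): −0.20·log₂0.20 = 0.4644
Sum = 2.531 bits.

2.531 bits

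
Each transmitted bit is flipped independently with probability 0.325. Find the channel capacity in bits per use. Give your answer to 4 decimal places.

Binary symmetric channel: C = 1 − h₂(ε) where h₂ is the binary entropy function.
h₂(0.325) = −0.325·log₂0.325 − 0.675·log₂0.675 = 0.9097.
C = 1 − 0.9097 = 0.0903 bits per channel use.

0.0903 bits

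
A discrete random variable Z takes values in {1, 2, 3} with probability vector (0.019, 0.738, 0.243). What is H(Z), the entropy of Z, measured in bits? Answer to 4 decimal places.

H(Z) = −Σ p·log₂ p.
  −(0.019)·log₂(0.019) = 0.10864
  −(0.738)·log₂(0.738) = 0.32347
  −(0.243)·log₂(0.243) = 0.49596
Sum: 0.10864 + 0.32347 + 0.49596 = 0.9281 bits.

0.9281 bits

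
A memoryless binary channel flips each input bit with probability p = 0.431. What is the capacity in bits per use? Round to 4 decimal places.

Binary symmetric channel: C = 1 − h₂(ε) where h₂ is the binary entropy function.
h₂(0.431) = −0.431·log₂0.431 − 0.569·log₂0.569 = 0.9862.
C = 1 − 0.9862 = 0.0138 bits per channel use.

0.0138 bits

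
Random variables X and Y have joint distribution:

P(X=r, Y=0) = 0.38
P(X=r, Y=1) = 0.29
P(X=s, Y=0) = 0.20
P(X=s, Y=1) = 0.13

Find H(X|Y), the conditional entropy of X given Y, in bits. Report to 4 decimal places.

0.9139 bits

Chain rule: H(X|Y) = H(X,Y) − H(Y).
Marginals: p(X) = (0.6700, 0.3300), p(Y) = (0.5800, 0.4200).
H(X,Y) = 1.8954 bits; H(Y) = 0.9815 bits.
H(X|Y) = 1.8954 − 0.9815 = 0.9139 bits.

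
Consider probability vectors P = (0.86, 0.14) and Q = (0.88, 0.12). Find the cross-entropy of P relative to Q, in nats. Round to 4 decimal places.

0.4068 nats

H(P,Q) = −Σ p·ln q.
  −0.86·ln(0.88) = 0.10994
  −0.14·ln(0.12) = 0.29684
H(P,Q) = 0.4068 nats.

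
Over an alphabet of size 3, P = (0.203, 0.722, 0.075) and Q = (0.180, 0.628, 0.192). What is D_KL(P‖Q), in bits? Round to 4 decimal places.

0.0788 bits

D(P‖Q) = Σ p·log₂(p/q).
  0.203·log₂(0.203/0.180) = 0.03522
  0.722·log₂(0.722/0.628) = 0.14529
  0.075·log₂(0.075/0.192) = -0.10171
D(P‖Q) = 0.0788 bits.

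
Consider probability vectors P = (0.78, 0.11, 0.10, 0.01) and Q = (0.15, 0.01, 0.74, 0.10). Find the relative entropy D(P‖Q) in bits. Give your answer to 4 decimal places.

1.9138 bits

D(P‖Q) = Σ p·log₂(p/q).
  0.78·log₂(0.78/0.15) = 1.85524
  0.11·log₂(0.11/0.01) = 0.38054
  0.10·log₂(0.10/0.74) = -0.28875
  0.01·log₂(0.01/0.10) = -0.03322
D(P‖Q) = 1.9138 bits.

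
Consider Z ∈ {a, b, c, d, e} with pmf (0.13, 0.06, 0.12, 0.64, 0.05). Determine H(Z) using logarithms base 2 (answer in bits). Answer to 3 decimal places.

H(Z) = −Σ p·log₂ p.
  −(0.13)·log₂(0.13) = 0.3826
  −(0.06)·log₂(0.06) = 0.2435
  −(0.12)·log₂(0.12) = 0.3671
  −(0.64)·log₂(0.64) = 0.4121
  −(0.05)·log₂(0.05) = 0.2161
Sum: 0.3826 + 0.2435 + 0.3671 + 0.4121 + 0.2161 = 1.621 bits.

1.621 bits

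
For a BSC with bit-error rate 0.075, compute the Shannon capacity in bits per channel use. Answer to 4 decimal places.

0.6157 bits

Binary symmetric channel: C = 1 − h₂(ε) where h₂ is the binary entropy function.
h₂(0.075) = −0.075·log₂0.075 − 0.925·log₂0.925 = 0.3843.
C = 1 − 0.3843 = 0.6157 bits per channel use.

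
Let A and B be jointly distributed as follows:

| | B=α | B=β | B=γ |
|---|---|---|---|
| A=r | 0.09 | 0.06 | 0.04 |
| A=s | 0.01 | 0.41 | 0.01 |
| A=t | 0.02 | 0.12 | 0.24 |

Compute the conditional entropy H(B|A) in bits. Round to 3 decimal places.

0.867 bits

Chain rule: H(B|A) = H(A,B) − H(A).
Marginals: p(A) = (0.1900, 0.4300, 0.3800), p(B) = (0.1200, 0.5900, 0.2900).
H(A,B) = 2.3763 bits; H(A) = 1.5092 bits.
H(B|A) = 2.3763 − 1.5092 = 0.867 bits.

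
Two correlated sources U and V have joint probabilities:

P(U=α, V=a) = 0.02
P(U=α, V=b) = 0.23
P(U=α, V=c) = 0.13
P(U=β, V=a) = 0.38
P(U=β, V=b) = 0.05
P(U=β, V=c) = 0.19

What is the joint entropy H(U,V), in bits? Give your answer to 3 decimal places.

2.185 bits

H(U,V) = −Σ p(x,y)·log₂ p(x,y) over all 6 cells.
  cell (α,a): −0.02·log₂0.02 = 0.1129
  cell (α,b): −0.23·log₂0.23 = 0.4877
  cell (α,c): −0.13·log₂0.13 = 0.3826
  cell (β,a): −0.38·log₂0.38 = 0.5305
  cell (β,b): −0.05·log₂0.05 = 0.2161
  cell (β,c): −0.19·log₂0.19 = 0.4552
Sum = 2.185 bits.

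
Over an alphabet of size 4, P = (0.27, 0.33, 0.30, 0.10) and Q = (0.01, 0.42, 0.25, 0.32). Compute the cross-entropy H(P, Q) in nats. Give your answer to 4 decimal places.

H(P,Q) = −Σ p·ln q.
  −0.27·ln(0.01) = 1.24340
  −0.33·ln(0.42) = 0.28628
  −0.30·ln(0.25) = 0.41589
  −0.10·ln(0.32) = 0.11394
H(P,Q) = 2.0595 nats.

2.0595 nats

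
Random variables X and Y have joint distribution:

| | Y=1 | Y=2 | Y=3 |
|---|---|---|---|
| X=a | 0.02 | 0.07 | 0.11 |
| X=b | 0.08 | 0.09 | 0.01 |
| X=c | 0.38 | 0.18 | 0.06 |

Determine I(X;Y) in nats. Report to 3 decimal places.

0.138 nats

Marginals: p(X) = (0.2000, 0.1800, 0.6200), p(Y) = (0.4800, 0.3400, 0.1800).
I(X;Y) = Σ p(x,y)·ln[p(x,y)/(p(x)p(y))].
  (a,1): 0.02·ln(0.2083) = -0.0314
  (a,2): 0.07·ln(1.0294) = 0.0020
  (a,3): 0.11·ln(3.0556) = 0.1229
  (b,1): 0.08·ln(0.9259) = -0.0062
  (b,2): 0.09·ln(1.4706) = 0.0347
  (b,3): 0.01·ln(0.3086) = -0.0118
  (c,1): 0.38·ln(1.2769) = 0.0929
  (c,2): 0.18·ln(0.8539) = -0.0284
  (c,3): 0.06·ln(0.5376) = -0.0372
Sum = 0.138 nats.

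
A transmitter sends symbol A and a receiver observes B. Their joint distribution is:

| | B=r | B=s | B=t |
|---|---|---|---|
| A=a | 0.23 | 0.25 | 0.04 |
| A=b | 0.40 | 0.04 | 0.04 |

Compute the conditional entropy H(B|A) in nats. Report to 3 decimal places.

0.745 nats

Marginals: p(A) = (0.5200, 0.4800), p(B) = (0.6300, 0.2900, 0.0800).
H(B|A) = Σ p(A) · H(B|A=·).
  A=a: p=0.5200, H(B|A=a) = 0.9102
  A=b: p=0.4800, H(B|A=b) = 0.5661
Weighted sum = 0.745 nats.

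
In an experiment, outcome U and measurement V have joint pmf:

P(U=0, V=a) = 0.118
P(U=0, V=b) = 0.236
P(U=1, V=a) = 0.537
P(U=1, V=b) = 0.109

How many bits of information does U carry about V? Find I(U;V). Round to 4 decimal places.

0.1815 bits

Marginals: p(U) = (0.3540, 0.6460), p(V) = (0.6550, 0.3450).
I(U;V) = Σ p(x,y)·log₂[p(x,y)/(p(x)p(y))].
  (0,a): 0.118·log₂(0.5089) = -0.11499
  (0,b): 0.236·log₂(1.9324) = 0.22429
  (1,a): 0.537·log₂(1.2691) = 0.18463
  (1,b): 0.109·log₂(0.4891) = -0.11247
Sum = 0.1815 bits.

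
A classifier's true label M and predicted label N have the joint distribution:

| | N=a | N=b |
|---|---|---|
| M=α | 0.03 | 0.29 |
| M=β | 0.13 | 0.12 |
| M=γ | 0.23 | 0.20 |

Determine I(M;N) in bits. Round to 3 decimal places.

Marginals: p(M) = (0.3200, 0.2500, 0.4300), p(N) = (0.3900, 0.6100).
I(M;N) = Σ p(x,y)·log₂[p(x,y)/(p(x)p(y))].
  (α,a): 0.03·log₂(0.2404) = -0.0617
  (α,b): 0.29·log₂(1.4857) = 0.1656
  (β,a): 0.13·log₂(1.3333) = 0.0540
  (β,b): 0.12·log₂(0.7869) = -0.0415
  (γ,a): 0.23·log₂(1.3715) = 0.1048
  (γ,b): 0.20·log₂(0.7625) = -0.0782
Sum = 0.143 bits.

0.143 bits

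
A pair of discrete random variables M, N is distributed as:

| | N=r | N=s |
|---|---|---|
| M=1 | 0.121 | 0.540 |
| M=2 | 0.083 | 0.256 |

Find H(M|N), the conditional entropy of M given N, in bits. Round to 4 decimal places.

0.9201 bits

Chain rule: H(M|N) = H(M,N) − H(N).
Marginals: p(M) = (0.6610, 0.3390), p(N) = (0.2040, 0.7960).
H(M,N) = 1.6500 bits; H(N) = 0.7299 bits.
H(M|N) = 1.6500 − 0.7299 = 0.9201 bits.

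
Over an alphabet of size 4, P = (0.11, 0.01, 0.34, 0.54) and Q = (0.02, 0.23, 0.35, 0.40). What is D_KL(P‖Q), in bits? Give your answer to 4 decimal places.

D(P‖Q) = Σ p·log₂(p/q).
  0.11·log₂(0.11/0.02) = 0.27054
  0.01·log₂(0.01/0.23) = -0.04524
  0.34·log₂(0.34/0.35) = -0.01422
  0.54·log₂(0.54/0.40) = 0.23380
D(P‖Q) = 0.4449 bits.

0.4449 bits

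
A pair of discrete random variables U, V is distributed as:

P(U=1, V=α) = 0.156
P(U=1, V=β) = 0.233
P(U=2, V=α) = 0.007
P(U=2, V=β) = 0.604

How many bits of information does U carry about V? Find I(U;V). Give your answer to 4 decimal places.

0.2083 bits

Marginals: p(U) = (0.3890, 0.6110), p(V) = (0.1630, 0.8370).
I(U;V) = Σ p(x,y)·log₂[p(x,y)/(p(x)p(y))].
  (1,α): 0.156·log₂(2.4603) = 0.20262
  (1,β): 0.233·log₂(0.7156) = -0.11248
  (2,α): 0.007·log₂(0.0703) = -0.02681
  (2,β): 0.604·log₂(1.1811) = 0.14501
Sum = 0.2083 bits.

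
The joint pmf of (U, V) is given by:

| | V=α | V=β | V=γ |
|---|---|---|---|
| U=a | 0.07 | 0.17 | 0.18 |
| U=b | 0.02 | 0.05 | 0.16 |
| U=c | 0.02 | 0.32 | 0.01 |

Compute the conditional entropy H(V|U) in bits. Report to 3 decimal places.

Marginals: p(U) = (0.4200, 0.2300, 0.3500), p(V) = (0.1100, 0.5400, 0.3500).
H(V|U) = Σ p(U) · H(V|U=·).
  U=a: p=0.4200, H(V|U=a) = 1.4829
  U=b: p=0.2300, H(V|U=b) = 1.1492
  U=c: p=0.3500, H(V|U=c) = 0.5007
Weighted sum = 1.062 bits.

1.062 bits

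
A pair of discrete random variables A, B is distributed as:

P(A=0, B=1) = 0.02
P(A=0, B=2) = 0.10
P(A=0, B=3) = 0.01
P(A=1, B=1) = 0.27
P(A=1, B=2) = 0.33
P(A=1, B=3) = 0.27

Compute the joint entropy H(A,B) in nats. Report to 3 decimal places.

H(A,B) = −Σ p(x,y)·ln p(x,y) over all 6 cells.
  cell (0,1): −0.02·ln0.02 = 0.0782
  cell (0,2): −0.10·ln0.10 = 0.2303
  cell (0,3): −0.01·ln0.01 = 0.0461
  cell (1,1): −0.27·ln0.27 = 0.3535
  cell (1,2): −0.33·ln0.33 = 0.3659
  cell (1,3): −0.27·ln0.27 = 0.3535
Sum = 1.427 nats.

1.427 nats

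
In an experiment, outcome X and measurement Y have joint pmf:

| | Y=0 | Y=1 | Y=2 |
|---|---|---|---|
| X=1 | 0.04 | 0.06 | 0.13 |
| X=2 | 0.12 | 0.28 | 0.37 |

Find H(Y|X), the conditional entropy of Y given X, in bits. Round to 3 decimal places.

Chain rule: H(Y|X) = H(X,Y) − H(X).
Marginals: p(X) = (0.2300, 0.7700), p(Y) = (0.1600, 0.3400, 0.5000).
H(X,Y) = 2.2239 bits; H(X) = 0.7780 bits.
H(Y|X) = 2.2239 − 0.7780 = 1.446 bits.

1.446 bits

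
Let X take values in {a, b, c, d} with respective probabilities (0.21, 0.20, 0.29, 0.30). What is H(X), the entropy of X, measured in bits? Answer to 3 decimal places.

H(X) = −Σ p·log₂ p.
  −(0.21)·log₂(0.21) = 0.4728
  −(0.20)·log₂(0.20) = 0.4644
  −(0.29)·log₂(0.29) = 0.5179
  −(0.30)·log₂(0.30) = 0.5211
Sum: 0.4728 + 0.4644 + 0.5179 + 0.5211 = 1.976 bits.

1.976 bits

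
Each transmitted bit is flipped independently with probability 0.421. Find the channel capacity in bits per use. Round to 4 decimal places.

Binary symmetric channel: C = 1 − h₂(ε) where h₂ is the binary entropy function.
h₂(0.421) = −0.421·log₂0.421 − 0.579·log₂0.579 = 0.9819.
C = 1 − 0.9819 = 0.0181 bits per channel use.

0.0181 bits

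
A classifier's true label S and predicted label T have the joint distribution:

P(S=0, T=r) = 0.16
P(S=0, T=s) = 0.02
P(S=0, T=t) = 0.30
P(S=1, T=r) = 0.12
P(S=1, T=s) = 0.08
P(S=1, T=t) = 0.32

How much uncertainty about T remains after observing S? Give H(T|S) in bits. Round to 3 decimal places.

1.243 bits

Chain rule: H(T|S) = H(S,T) − H(S).
Marginals: p(S) = (0.4800, 0.5200), p(T) = (0.2800, 0.1000, 0.6200).
H(S,T) = 2.2416 bits; H(S) = 0.9988 bits.
H(T|S) = 2.2416 − 0.9988 = 1.243 bits.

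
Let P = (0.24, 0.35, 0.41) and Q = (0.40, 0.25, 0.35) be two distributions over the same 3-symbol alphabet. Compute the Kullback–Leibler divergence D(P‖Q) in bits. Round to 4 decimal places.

0.0866 bits

D(P‖Q) = Σ p·log₂(p/q).
  0.24·log₂(0.24/0.40) = -0.17687
  0.35·log₂(0.35/0.25) = 0.16990
  0.41·log₂(0.41/0.35) = 0.09359
D(P‖Q) = 0.0866 bits.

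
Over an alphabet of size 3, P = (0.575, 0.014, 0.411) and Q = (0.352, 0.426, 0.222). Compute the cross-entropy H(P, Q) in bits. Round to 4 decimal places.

H(P,Q) = −Σ p·log₂ q.
  −0.575·log₂(0.352) = 0.86615
  −0.014·log₂(0.426) = 0.01724
  −0.411·log₂(0.222) = 0.89243
H(P,Q) = 1.7758 bits.

1.7758 bits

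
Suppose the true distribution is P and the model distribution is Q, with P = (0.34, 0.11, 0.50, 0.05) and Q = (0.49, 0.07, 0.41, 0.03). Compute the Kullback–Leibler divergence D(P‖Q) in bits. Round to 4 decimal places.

0.0725 bits

D(P‖Q) = Σ p·log₂(p/q).
  0.34·log₂(0.34/0.49) = -0.17926
  0.11·log₂(0.11/0.07) = 0.07173
  0.50·log₂(0.50/0.41) = 0.14315
  0.05·log₂(0.05/0.03) = 0.03685
D(P‖Q) = 0.0725 bits.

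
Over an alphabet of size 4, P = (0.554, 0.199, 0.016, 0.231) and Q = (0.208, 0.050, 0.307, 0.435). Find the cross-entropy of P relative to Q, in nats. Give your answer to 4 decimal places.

H(P,Q) = −Σ p·ln q.
  −0.554·ln(0.208) = 0.86990
  −0.199·ln(0.050) = 0.59615
  −0.016·ln(0.307) = 0.01889
  −0.231·ln(0.435) = 0.19229
H(P,Q) = 1.6772 nats.

1.6772 nats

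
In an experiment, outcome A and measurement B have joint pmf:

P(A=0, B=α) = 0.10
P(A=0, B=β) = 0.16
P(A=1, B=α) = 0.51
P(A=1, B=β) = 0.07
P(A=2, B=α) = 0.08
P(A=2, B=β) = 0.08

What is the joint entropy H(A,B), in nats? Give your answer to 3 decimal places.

1.457 nats

H(A,B) = −Σ p(x,y)·ln p(x,y) over all 6 cells.
  cell (0,α): −0.10·ln0.10 = 0.2303
  cell (0,β): −0.16·ln0.16 = 0.2932
  cell (1,α): −0.51·ln0.51 = 0.3434
  cell (1,β): −0.07·ln0.07 = 0.1861
  cell (2,α): −0.08·ln0.08 = 0.2021
  cell (2,β): −0.08·ln0.08 = 0.2021
Sum = 1.457 nats.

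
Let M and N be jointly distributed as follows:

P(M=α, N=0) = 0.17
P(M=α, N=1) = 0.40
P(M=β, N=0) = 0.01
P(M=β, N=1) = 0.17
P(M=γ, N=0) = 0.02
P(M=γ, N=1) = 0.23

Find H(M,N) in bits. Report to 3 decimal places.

H(M,N) = −Σ p(x,y)·log₂ p(x,y) over all 6 cells.
  cell (α,0): −0.17·log₂0.17 = 0.4346
  cell (α,1): −0.40·log₂0.40 = 0.5288
  cell (β,0): −0.01·log₂0.01 = 0.0664
  cell (β,1): −0.17·log₂0.17 = 0.4346
  cell (γ,0): −0.02·log₂0.02 = 0.1129
  cell (γ,1): −0.23·log₂0.23 = 0.4877
Sum = 2.065 bits.

2.065 bits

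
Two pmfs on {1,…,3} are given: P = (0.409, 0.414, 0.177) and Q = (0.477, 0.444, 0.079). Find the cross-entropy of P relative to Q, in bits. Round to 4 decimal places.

H(P,Q) = −Σ p·log₂ q.
  −0.409·log₂(0.477) = 0.43679
  −0.414·log₂(0.444) = 0.48495
  −0.177·log₂(0.079) = 0.64817
H(P,Q) = 1.5699 bits.

1.5699 bits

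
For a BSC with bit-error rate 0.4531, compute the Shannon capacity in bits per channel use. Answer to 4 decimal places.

0.0064 bits

Binary symmetric channel: C = 1 − h₂(ε) where h₂ is the binary entropy function.
h₂(0.4531) = −0.4531·log₂0.4531 − 0.5469·log₂0.5469 = 0.9936.
C = 1 − 0.9936 = 0.0064 bits per channel use.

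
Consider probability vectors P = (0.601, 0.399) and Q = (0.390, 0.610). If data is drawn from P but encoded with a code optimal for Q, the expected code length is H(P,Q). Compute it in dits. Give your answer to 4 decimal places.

H(P,Q) = −Σ p·log₁₀ q.
  −0.601·log₁₀(0.390) = 0.24577
  −0.399·log₁₀(0.610) = 0.08565
H(P,Q) = 0.3314 dits.

0.3314 dits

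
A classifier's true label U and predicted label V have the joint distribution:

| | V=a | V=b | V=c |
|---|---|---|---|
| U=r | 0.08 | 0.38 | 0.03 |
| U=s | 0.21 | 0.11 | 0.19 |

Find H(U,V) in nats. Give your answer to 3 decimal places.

1.561 nats

H(U,V) = −Σ p(x,y)·ln p(x,y) over all 6 cells.
  cell (r,a): −0.08·ln0.08 = 0.2021
  cell (r,b): −0.38·ln0.38 = 0.3677
  cell (r,c): −0.03·ln0.03 = 0.1052
  cell (s,a): −0.21·ln0.21 = 0.3277
  cell (s,b): −0.11·ln0.11 = 0.2428
  cell (s,c): −0.19·ln0.19 = 0.3155
Sum = 1.561 nats.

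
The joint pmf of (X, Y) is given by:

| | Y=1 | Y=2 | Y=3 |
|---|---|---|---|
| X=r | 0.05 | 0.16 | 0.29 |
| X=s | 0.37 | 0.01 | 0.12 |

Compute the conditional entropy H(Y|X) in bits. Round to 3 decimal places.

1.121 bits

Chain rule: H(Y|X) = H(X,Y) − H(X).
Marginals: p(X) = (0.5000, 0.5000), p(Y) = (0.4200, 0.1700, 0.4100).
H(X,Y) = 2.1213 bits; H(X) = 1.0000 bits.
H(Y|X) = 2.1213 − 1.0000 = 1.121 bits.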